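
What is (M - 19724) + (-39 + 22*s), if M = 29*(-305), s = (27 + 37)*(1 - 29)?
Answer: -68032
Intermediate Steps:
s = -1792 (s = 64*(-28) = -1792)
M = -8845
(M - 19724) + (-39 + 22*s) = (-8845 - 19724) + (-39 + 22*(-1792)) = -28569 + (-39 - 39424) = -28569 - 39463 = -68032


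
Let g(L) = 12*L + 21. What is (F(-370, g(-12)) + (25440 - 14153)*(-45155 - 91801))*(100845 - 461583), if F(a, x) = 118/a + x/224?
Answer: 1650605138585251317/2960 ≈ 5.5764e+14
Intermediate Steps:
g(L) = 21 + 12*L
F(a, x) = 118/a + x/224 (F(a, x) = 118/a + x*(1/224) = 118/a + x/224)
(F(-370, g(-12)) + (25440 - 14153)*(-45155 - 91801))*(100845 - 461583) = ((118/(-370) + (21 + 12*(-12))/224) + (25440 - 14153)*(-45155 - 91801))*(100845 - 461583) = ((118*(-1/370) + (21 - 144)/224) + 11287*(-136956))*(-360738) = ((-59/185 + (1/224)*(-123)) - 1545822372)*(-360738) = ((-59/185 - 123/224) - 1545822372)*(-360738) = (-35971/41440 - 1545822372)*(-360738) = -64058879131651/41440*(-360738) = 1650605138585251317/2960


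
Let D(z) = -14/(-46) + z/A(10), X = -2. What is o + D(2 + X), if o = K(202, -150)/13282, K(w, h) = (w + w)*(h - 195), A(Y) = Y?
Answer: -1556383/152743 ≈ -10.190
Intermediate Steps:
D(z) = 7/23 + z/10 (D(z) = -14/(-46) + z/10 = -14*(-1/46) + z*(⅒) = 7/23 + z/10)
K(w, h) = 2*w*(-195 + h) (K(w, h) = (2*w)*(-195 + h) = 2*w*(-195 + h))
o = -69690/6641 (o = (2*202*(-195 - 150))/13282 = (2*202*(-345))*(1/13282) = -139380*1/13282 = -69690/6641 ≈ -10.494)
o + D(2 + X) = -69690/6641 + (7/23 + (2 - 2)/10) = -69690/6641 + (7/23 + (⅒)*0) = -69690/6641 + (7/23 + 0) = -69690/6641 + 7/23 = -1556383/152743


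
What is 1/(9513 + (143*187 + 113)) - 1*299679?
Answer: -10898426192/36367 ≈ -2.9968e+5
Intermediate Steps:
1/(9513 + (143*187 + 113)) - 1*299679 = 1/(9513 + (26741 + 113)) - 299679 = 1/(9513 + 26854) - 299679 = 1/36367 - 299679 = -10898426192/36367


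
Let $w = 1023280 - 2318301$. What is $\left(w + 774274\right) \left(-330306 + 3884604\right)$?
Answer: $-1850890020606$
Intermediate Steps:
$w = -1295021$
$\left(w + 774274\right) \left(-330306 + 3884604\right) = \left(-1295021 + 774274\right) \left(-330306 + 3884604\right) = \left(-520747\right) 3554298 = -1850890020606$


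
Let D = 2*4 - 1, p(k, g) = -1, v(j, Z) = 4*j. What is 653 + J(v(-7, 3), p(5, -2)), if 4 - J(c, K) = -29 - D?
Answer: 693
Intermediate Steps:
D = 7 (D = 8 - 1 = 7)
J(c, K) = 40 (J(c, K) = 4 - (-29 - 1*7) = 4 - (-29 - 7) = 4 - 1*(-36) = 4 + 36 = 40)
653 + J(v(-7, 3), p(5, -2)) = 653 + 40 = 693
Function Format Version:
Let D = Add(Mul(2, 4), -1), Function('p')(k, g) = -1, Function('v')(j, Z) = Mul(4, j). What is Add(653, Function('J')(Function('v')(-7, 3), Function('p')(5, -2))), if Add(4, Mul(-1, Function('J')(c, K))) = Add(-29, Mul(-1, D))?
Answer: 693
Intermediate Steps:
D = 7 (D = Add(8, -1) = 7)
Function('J')(c, K) = 40 (Function('J')(c, K) = Add(4, Mul(-1, Add(-29, Mul(-1, 7)))) = Add(4, Mul(-1, Add(-29, -7))) = Add(4, Mul(-1, -36)) = Add(4, 36) = 40)
Add(653, Function('J')(Function('v')(-7, 3), Function('p')(5, -2))) = Add(653, 40) = 693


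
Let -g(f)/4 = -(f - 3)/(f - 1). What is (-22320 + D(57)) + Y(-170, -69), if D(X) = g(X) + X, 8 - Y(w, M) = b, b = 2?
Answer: -155772/7 ≈ -22253.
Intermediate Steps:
g(f) = 4*(-3 + f)/(-1 + f) (g(f) = -(-4)*(f - 3)/(f - 1) = -(-4)*(-3 + f)/(-1 + f) = 4*(-3 + f)/(-1 + f))
Y(w, M) = 6 (Y(w, M) = 8 - 1*2 = 8 - 2 = 6)
D(X) = X + 4*(-3 + X)/(-1 + X) (D(X) = 4*(-3 + X)/(-1 + X) + X = X + 4*(-3 + X)/(-1 + X))
(-22320 + D(57)) + Y(-170, -69) = (-22320 + (-12 + 57**2 + 3*57)/(-1 + 57)) + 6 = (-22320 + (-12 + 3249 + 171)/56) + 6 = (-22320 + (1/56)*3408) + 6 = (-22320 + 426/7) + 6 = -155814/7 + 6 = -155772/7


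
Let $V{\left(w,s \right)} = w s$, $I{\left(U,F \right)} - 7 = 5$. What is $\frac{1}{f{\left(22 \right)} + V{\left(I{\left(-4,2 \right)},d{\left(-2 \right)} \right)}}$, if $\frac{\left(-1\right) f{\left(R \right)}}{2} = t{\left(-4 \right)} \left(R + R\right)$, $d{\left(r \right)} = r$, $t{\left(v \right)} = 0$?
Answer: $- \frac{1}{24} \approx -0.041667$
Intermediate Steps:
$I{\left(U,F \right)} = 12$ ($I{\left(U,F \right)} = 7 + 5 = 12$)
$V{\left(w,s \right)} = s w$
$f{\left(R \right)} = 0$ ($f{\left(R \right)} = - 2 \cdot 0 \left(R + R\right) = - 2 \cdot 0 \cdot 2 R = \left(-2\right) 0 = 0$)
$\frac{1}{f{\left(22 \right)} + V{\left(I{\left(-4,2 \right)},d{\left(-2 \right)} \right)}} = \frac{1}{0 - 24} = \frac{1}{-24} = - \frac{1}{24}$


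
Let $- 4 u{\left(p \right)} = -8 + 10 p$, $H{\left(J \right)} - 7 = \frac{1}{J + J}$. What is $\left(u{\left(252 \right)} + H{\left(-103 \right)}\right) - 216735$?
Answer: $- \frac{44775337}{206} \approx -2.1736 \cdot 10^{5}$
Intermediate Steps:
$H{\left(J \right)} = 7 + \frac{1}{2 J}$ ($H{\left(J \right)} = 7 + \frac{1}{J + J} = 7 + \frac{1}{2 J}$)
$u{\left(p \right)} = 2 - \frac{5 p}{2}$ ($u{\left(p \right)} = - \frac{-8 + 10 p}{4} = 2 - \frac{5 p}{2}$)
$\left(u{\left(252 \right)} + H{\left(-103 \right)}\right) - 216735 = \left(\left(2 - 630\right) + \left(7 + \frac{1}{2 \left(-103\right)}\right)\right) - 216735 = \left(\left(2 - 630\right) + \left(7 + \frac{1}{2} \left(- \frac{1}{103}\right)\right)\right) - 216735 = \left(-628 + \left(7 - \frac{1}{206}\right)\right) - 216735 = \left(-628 + \frac{1441}{206}\right) - 216735 = - \frac{127927}{206} - 216735 = - \frac{44775337}{206}$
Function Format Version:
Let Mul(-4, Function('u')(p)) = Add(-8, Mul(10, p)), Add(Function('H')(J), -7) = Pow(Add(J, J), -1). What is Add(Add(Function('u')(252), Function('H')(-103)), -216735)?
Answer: Rational(-44775337, 206) ≈ -2.1736e+5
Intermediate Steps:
Function('H')(J) = Add(7, Mul(Rational(1, 2), Pow(J, -1))) (Function('H')(J) = Add(7, Pow(Add(J, J), -1)) = Add(7, Pow(Mul(2, J), -1)) = Add(7, Mul(Rational(1, 2), Pow(J, -1))))
Function('u')(p) = Add(2, Mul(Rational(-5, 2), p)) (Function('u')(p) = Mul(Rational(-1, 4), Add(-8, Mul(10, p))) = Add(2, Mul(Rational(-5, 2), p)))
Add(Add(Function('u')(252), Function('H')(-103)), -216735) = Add(Add(Add(2, Mul(Rational(-5, 2), 252)), Add(7, Mul(Rational(1, 2), Pow(-103, -1)))), -216735) = Add(Add(Add(2, -630), Add(7, Mul(Rational(1, 2), Rational(-1, 103)))), -216735) = Add(Add(-628, Add(7, Rational(-1, 206))), -216735) = Add(Add(-628, Rational(1441, 206)), -216735) = Add(Rational(-127927, 206), -216735) = Rational(-44775337, 206)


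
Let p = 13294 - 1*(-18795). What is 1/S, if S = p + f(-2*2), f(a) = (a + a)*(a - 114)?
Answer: 1/33033 ≈ 3.0273e-5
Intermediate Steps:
f(a) = 2*a*(-114 + a) (f(a) = (2*a)*(-114 + a) = 2*a*(-114 + a))
p = 32089 (p = 13294 + 18795 = 32089)
S = 33033 (S = 32089 + 2*(-2*2)*(-114 - 2*2) = 32089 + 2*(-4)*(-114 - 4) = 32089 + 2*(-4)*(-118) = 32089 + 944 = 33033)
1/S = 1/33033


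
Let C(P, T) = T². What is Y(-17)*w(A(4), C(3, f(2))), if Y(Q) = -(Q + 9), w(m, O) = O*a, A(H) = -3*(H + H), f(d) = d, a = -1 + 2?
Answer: 32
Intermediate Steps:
a = 1
A(H) = -6*H
w(m, O) = O (w(m, O) = O*1 = O)
Y(Q) = -9 - Q (Y(Q) = -(9 + Q) = -9 - Q)
Y(-17)*w(A(4), C(3, f(2))) = (-9 - 1*(-17))*2² = (-9 + 17)*4 = 8*4 = 32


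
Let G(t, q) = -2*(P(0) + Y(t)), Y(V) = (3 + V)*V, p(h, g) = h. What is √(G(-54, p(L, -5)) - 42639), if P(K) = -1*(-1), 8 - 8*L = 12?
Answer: I*√48149 ≈ 219.43*I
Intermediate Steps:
L = -½ (L = 1 - ⅛*12 = 1 - 3/2 = -½ ≈ -0.50000)
P(K) = 1
Y(V) = V*(3 + V)
G(t, q) = -2 - 2*t*(3 + t) (G(t, q) = -2*(1 + t*(3 + t)) = -2 - 2*t*(3 + t))
√(G(-54, p(L, -5)) - 42639) = √((-2 - 2*(-54)*(3 - 54)) - 42639) = √((-2 - 2*(-54)*(-51)) - 42639) = √((-2 - 5508) - 42639) = √(-5510 - 42639) = √(-48149) = I*√48149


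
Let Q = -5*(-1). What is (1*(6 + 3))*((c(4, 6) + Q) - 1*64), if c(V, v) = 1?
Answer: -522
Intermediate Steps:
Q = 5
(1*(6 + 3))*((c(4, 6) + Q) - 1*64) = (1*(6 + 3))*((1 + 5) - 1*64) = (1*9)*(6 - 64) = 9*(-58) = -522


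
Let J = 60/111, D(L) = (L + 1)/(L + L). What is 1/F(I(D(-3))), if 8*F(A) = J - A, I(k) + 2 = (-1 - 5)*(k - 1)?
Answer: -148/27 ≈ -5.4815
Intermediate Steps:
D(L) = (1 + L)/(2*L) (D(L) = (1 + L)/((2*L)) = (1 + L)*(1/(2*L)) = (1 + L)/(2*L))
J = 20/37 (J = 60*(1/111) = 20/37 ≈ 0.54054)
I(k) = 4 - 6*k (I(k) = -2 + (-1 - 5)*(k - 1) = -2 - 6*(-1 + k) = -2 + (6 - 6*k) = 4 - 6*k)
F(A) = 5/74 - A/8 (F(A) = (20/37 - A)/8 = 5/74 - A/8)
1/F(I(D(-3))) = 1/(5/74 - (4 - 3*(1 - 3)/(-3))/8) = 1/(5/74 - (4 - 3*(-1)*(-2)/3)/8) = 1/(5/74 - (4 - 6*1/3)/8) = 1/(5/74 - (4 - 2)/8) = 1/(5/74 - 1/8*2) = 1/(5/74 - 1/4) = 1/(-27/148) = -148/27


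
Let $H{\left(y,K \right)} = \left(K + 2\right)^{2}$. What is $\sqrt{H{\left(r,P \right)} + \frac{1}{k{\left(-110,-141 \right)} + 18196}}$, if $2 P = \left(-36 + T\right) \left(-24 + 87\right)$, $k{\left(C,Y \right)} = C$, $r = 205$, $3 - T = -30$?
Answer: $\frac{\sqrt{2798778450111}}{18086} \approx 92.5$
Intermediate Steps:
$T = 33$ ($T = 3 - -30 = 3 + 30 = 33$)
$P = - \frac{189}{2}$ ($P = \frac{\left(-36 + 33\right) \left(-24 + 87\right)}{2} = \frac{\left(-3\right) 63}{2} = \frac{1}{2} \left(-189\right) = - \frac{189}{2} \approx -94.5$)
$H{\left(y,K \right)} = \left(2 + K\right)^{2}$
$\sqrt{H{\left(r,P \right)} + \frac{1}{k{\left(-110,-141 \right)} + 18196}} = \sqrt{\left(2 - \frac{189}{2}\right)^{2} + \frac{1}{-110 + 18196}} = \sqrt{\left(- \frac{185}{2}\right)^{2} + \frac{1}{18086}} = \sqrt{\frac{34225}{4} + \frac{1}{18086}} = \sqrt{\frac{309496677}{36172}} = \frac{\sqrt{2798778450111}}{18086}$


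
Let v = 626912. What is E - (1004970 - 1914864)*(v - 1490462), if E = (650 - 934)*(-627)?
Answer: -785738785632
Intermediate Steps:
E = 178068 (E = -284*(-627) = 178068)
E - (1004970 - 1914864)*(v - 1490462) = 178068 - (1004970 - 1914864)*(626912 - 1490462) = 178068 - (-909894)*(-863550) = 178068 - 1*785738963700 = 178068 - 785738963700 = -785738785632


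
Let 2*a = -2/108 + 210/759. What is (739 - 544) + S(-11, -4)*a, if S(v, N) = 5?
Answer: 5345815/27324 ≈ 195.65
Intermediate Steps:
a = 3527/27324 (a = (-2/108 + 210/759)/2 = (-2*1/108 + 210*(1/759))/2 = (-1/54 + 70/253)/2 = (½)*(3527/13662) = 3527/27324 ≈ 0.12908)
(739 - 544) + S(-11, -4)*a = (739 - 544) + 5*(3527/27324) = 195 + 17635/27324 = 5345815/27324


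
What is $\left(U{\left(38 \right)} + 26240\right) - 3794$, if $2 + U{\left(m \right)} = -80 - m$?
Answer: $22326$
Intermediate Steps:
$U{\left(m \right)} = -82 - m$ ($U{\left(m \right)} = -2 - \left(80 + m\right) = -82 - m$)
$\left(U{\left(38 \right)} + 26240\right) - 3794 = \left(\left(-82 - 38\right) + 26240\right) - 3794 = \left(-120 + 26240\right) - 3794 = 26120 - 3794 = 22326$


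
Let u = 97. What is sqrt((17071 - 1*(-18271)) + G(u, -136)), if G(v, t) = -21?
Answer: 13*sqrt(209) ≈ 187.94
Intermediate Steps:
sqrt((17071 - 1*(-18271)) + G(u, -136)) = sqrt((17071 - 1*(-18271)) - 21) = sqrt((17071 + 18271) - 21) = sqrt(35342 - 21) = sqrt(35321) = 13*sqrt(209)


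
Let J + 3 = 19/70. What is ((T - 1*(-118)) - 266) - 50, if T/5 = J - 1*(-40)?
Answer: -163/14 ≈ -11.643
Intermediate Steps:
J = -191/70 (J = -3 + 19/70 = -191/70 ≈ -2.7286)
T = 2609/14 (T = 5*(-191/70 - 1*(-40)) = 5*(-191/70 + 40) = 5*(2609/70) = 2609/14 ≈ 186.36)
((T - 1*(-118)) - 266) - 50 = ((2609/14 - 1*(-118)) - 266) - 50 = ((2609/14 + 118) - 266) - 50 = (4261/14 - 266) - 50 = 537/14 - 50 = -163/14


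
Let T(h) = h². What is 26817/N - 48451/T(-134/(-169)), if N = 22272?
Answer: -2568309397245/33326336 ≈ -77066.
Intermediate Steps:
26817/N - 48451/T(-134/(-169)) = 26817/22272 - 48451/((-134/(-169))²) = 26817*(1/22272) - 48451/((-134*(-1/169))²) = 8939/7424 - 48451/((134/169)²) = 8939/7424 - 48451/17956/28561 = 8939/7424 - 48451*28561/17956 = 8939/7424 - 1383809011/17956 = -2568309397245/33326336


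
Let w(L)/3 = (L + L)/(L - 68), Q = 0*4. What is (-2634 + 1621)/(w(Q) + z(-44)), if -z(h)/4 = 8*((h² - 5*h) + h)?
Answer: 1013/67584 ≈ 0.014989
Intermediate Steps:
Q = 0
z(h) = -32*h² + 128*h (z(h) = -32*((h² - 5*h) + h) = -32*(h² - 4*h) = -4*(-32*h + 8*h²) = -32*h² + 128*h)
w(L) = 6*L/(-68 + L) (w(L) = 3*((L + L)/(L - 68)) = 3*((2*L)/(-68 + L)) = 3*(2*L/(-68 + L)) = 6*L/(-68 + L))
(-2634 + 1621)/(w(Q) + z(-44)) = (-2634 + 1621)/(6*0/(-68 + 0) + 32*(-44)*(4 - 1*(-44))) = -1013/(6*0/(-68) + 32*(-44)*(4 + 44)) = -1013/(6*0*(-1/68) + 32*(-44)*48) = -1013/(0 - 67584) = -1013/(-67584) = -1013*(-1/67584) = 1013/67584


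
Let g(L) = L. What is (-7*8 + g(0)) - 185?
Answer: -241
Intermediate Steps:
(-7*8 + g(0)) - 185 = (-7*8 + 0) - 185 = (-56 + 0) - 185 = -56 - 185 = -241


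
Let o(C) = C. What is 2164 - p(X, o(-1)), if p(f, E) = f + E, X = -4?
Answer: 2169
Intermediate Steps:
p(f, E) = E + f
2164 - p(X, o(-1)) = 2164 - (-1 - 4) = 2164 - 1*(-5) = 2164 + 5 = 2169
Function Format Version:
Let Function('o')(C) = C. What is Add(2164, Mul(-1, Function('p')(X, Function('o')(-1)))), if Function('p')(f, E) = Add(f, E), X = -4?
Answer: 2169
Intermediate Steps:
Function('p')(f, E) = Add(E, f)
Add(2164, Mul(-1, Function('p')(X, Function('o')(-1)))) = Add(2164, Mul(-1, Add(-1, -4))) = Add(2164, Mul(-1, -5)) = Add(2164, 5) = 2169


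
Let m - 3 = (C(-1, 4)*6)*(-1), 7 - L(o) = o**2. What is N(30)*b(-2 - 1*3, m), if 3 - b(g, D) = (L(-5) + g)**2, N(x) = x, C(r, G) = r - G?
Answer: -15780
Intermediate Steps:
L(o) = 7 - o**2
m = 33 (m = 3 + ((-1 - 1*4)*6)*(-1) = 3 + ((-1 - 4)*6)*(-1) = 3 - 5*6*(-1) = 3 - 30*(-1) = 3 + 30 = 33)
b(g, D) = 3 - (-18 + g)**2 (b(g, D) = 3 - ((7 - 1*(-5)**2) + g)**2 = 3 - ((7 - 1*25) + g)**2 = 3 - ((7 - 25) + g)**2 = 3 - (-18 + g)**2)
N(30)*b(-2 - 1*3, m) = 30*(3 - (-18 + (-2 - 1*3))**2) = 30*(3 - (-18 + (-2 - 3))**2) = 30*(3 - (-18 - 5)**2) = 30*(3 - 1*(-23)**2) = 30*(3 - 1*529) = 30*(3 - 529) = 30*(-526) = -15780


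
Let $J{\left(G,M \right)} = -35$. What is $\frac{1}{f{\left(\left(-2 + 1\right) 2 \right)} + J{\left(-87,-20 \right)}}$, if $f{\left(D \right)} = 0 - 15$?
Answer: $- \frac{1}{50} \approx -0.02$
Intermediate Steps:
$f{\left(D \right)} = -15$ ($f{\left(D \right)} = 0 - 15 = -15$)
$\frac{1}{f{\left(\left(-2 + 1\right) 2 \right)} + J{\left(-87,-20 \right)}} = \frac{1}{-15 - 35} = \frac{1}{-50} = - \frac{1}{50}$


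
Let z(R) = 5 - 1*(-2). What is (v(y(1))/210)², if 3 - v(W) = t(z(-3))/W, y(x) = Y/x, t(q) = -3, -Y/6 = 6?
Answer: 1/5184 ≈ 0.00019290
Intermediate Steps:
Y = -36 (Y = -6*6 = -36)
z(R) = 7 (z(R) = 5 + 2 = 7)
y(x) = -36/x
v(W) = 3 + 3/W (v(W) = 3 - (-3)/W = 3 + 3/W)
(v(y(1))/210)² = ((3 + 3/((-36/1)))/210)² = ((3 + 3/((-36*1)))*(1/210))² = ((3 + 3/(-36))*(1/210))² = ((3 + 3*(-1/36))*(1/210))² = ((3 - 1/12)*(1/210))² = ((35/12)*(1/210))² = (1/72)² = 1/5184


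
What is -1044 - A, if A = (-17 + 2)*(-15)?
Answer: -1269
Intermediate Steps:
A = 225 (A = -15*(-15) = 225)
-1044 - A = -1044 - 1*225 = -1044 - 225 = -1269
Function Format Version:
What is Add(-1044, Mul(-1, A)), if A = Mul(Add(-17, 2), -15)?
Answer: -1269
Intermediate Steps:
A = 225 (A = Mul(-15, -15) = 225)
Add(-1044, Mul(-1, A)) = Add(-1044, Mul(-1, 225)) = Add(-1044, -225) = -1269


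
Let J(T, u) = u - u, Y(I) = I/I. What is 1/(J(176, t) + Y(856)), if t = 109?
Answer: 1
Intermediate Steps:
Y(I) = 1
J(T, u) = 0
1/(J(176, t) + Y(856)) = 1/(0 + 1) = 1/1 = 1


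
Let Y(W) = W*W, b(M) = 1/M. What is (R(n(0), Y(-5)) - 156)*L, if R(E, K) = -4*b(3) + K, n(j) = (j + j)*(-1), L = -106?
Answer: 42082/3 ≈ 14027.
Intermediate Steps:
Y(W) = W**2
n(j) = -2*j (n(j) = (2*j)*(-1) = -2*j)
R(E, K) = -4/3 + K
(R(n(0), Y(-5)) - 156)*L = ((-4/3 + (-5)**2) - 156)*(-106) = ((-4/3 + 25) - 156)*(-106) = (71/3 - 156)*(-106) = -397/3*(-106) = 42082/3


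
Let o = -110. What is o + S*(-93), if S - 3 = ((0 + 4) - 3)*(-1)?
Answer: -296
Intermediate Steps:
S = 2 (S = 3 + ((0 + 4) - 3)*(-1) = 3 + (4 - 3)*(-1) = 3 + 1*(-1) = 3 - 1 = 2)
o + S*(-93) = -110 + 2*(-93) = -110 - 186 = -296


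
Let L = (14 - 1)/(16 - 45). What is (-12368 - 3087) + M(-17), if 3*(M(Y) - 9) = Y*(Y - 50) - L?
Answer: -1310758/87 ≈ -15066.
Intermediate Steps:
L = -13/29 (L = 13/(-29) = 13*(-1/29) = -13/29 ≈ -0.44828)
M(Y) = 796/87 + Y*(-50 + Y)/3 (M(Y) = 9 + (Y*(Y - 50) - 1*(-13/29))/3 = 9 + (Y*(-50 + Y) + 13/29)/3 = 9 + (13/29 + Y*(-50 + Y))/3 = 9 + (13/87 + Y*(-50 + Y)/3) = 796/87 + Y*(-50 + Y)/3)
(-12368 - 3087) + M(-17) = (-12368 - 3087) + (796/87 - 50/3*(-17) + (⅓)*(-17)²) = -15455 + (796/87 + 850/3 + (⅓)*289) = -15455 + (796/87 + 850/3 + 289/3) = -15455 + 33827/87 = -1310758/87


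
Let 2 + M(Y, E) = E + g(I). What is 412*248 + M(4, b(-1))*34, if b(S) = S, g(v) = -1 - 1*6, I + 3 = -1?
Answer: 101836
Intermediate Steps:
I = -4 (I = -3 - 1 = -4)
g(v) = -7 (g(v) = -1 - 6 = -7)
M(Y, E) = -9 + E (M(Y, E) = -2 + (E - 7) = -2 + (-7 + E) = -9 + E)
412*248 + M(4, b(-1))*34 = 412*248 + (-9 - 1)*34 = 102176 - 10*34 = 102176 - 340 = 101836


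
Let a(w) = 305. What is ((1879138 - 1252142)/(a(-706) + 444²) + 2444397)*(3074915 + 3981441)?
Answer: 3405572509589253988/197441 ≈ 1.7249e+13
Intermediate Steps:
((1879138 - 1252142)/(a(-706) + 444²) + 2444397)*(3074915 + 3981441) = ((1879138 - 1252142)/(305 + 444²) + 2444397)*(3074915 + 3981441) = (626996/(305 + 197136) + 2444397)*7056356 = (626996/197441 + 2444397)*7056356 = (482624815073/197441)*7056356 = 3405572509589253988/197441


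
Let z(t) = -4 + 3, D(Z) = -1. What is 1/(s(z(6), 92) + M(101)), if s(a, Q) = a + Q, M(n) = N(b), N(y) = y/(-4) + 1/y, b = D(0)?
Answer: 4/361 ≈ 0.011080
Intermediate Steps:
z(t) = -1
b = -1
N(y) = 1/y - y/4 (N(y) = y*(-¼) + 1/y = -y/4 + 1/y = 1/y - y/4)
M(n) = -¾ (M(n) = 1/(-1) - ¼*(-1) = -1 + ¼ = -¾)
s(a, Q) = Q + a
1/(s(z(6), 92) + M(101)) = 1/((92 - 1) - ¾) = 1/(91 - ¾) = 1/(361/4) = 4/361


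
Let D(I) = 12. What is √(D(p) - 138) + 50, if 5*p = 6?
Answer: 50 + 3*I*√14 ≈ 50.0 + 11.225*I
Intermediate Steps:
p = 6/5 (p = (⅕)*6 = 6/5 ≈ 1.2000)
√(D(p) - 138) + 50 = √(12 - 138) + 50 = √(-126) + 50 = 3*I*√14 + 50 = 50 + 3*I*√14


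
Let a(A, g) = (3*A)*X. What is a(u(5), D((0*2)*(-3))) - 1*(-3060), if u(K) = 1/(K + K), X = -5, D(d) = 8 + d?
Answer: 6117/2 ≈ 3058.5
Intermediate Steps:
u(K) = 1/(2*K)
a(A, g) = -15*A (a(A, g) = (3*A)*(-5) = -15*A)
a(u(5), D((0*2)*(-3))) - 1*(-3060) = -15/(2*5) - 1*(-3060) = -15/(2*5) + 3060 = -15*1/10 + 3060 = -3/2 + 3060 = 6117/2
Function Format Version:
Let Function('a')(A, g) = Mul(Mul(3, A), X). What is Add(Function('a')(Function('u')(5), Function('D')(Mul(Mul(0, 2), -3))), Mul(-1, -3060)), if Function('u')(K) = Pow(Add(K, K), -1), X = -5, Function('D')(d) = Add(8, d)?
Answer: Rational(6117, 2) ≈ 3058.5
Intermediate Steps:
Function('u')(K) = Mul(Rational(1, 2), Pow(K, -1)) (Function('u')(K) = Pow(Mul(2, K), -1) = Mul(Rational(1, 2), Pow(K, -1)))
Function('a')(A, g) = Mul(-15, A) (Function('a')(A, g) = Mul(Mul(3, A), -5) = Mul(-15, A))
Add(Function('a')(Function('u')(5), Function('D')(Mul(Mul(0, 2), -3))), Mul(-1, -3060)) = Add(Mul(-15, Mul(Rational(1, 2), Pow(5, -1))), Mul(-1, -3060)) = Add(Mul(-15, Mul(Rational(1, 2), Rational(1, 5))), 3060) = Add(Mul(-15, Rational(1, 10)), 3060) = Add(Rational(-3, 2), 3060) = Rational(6117, 2)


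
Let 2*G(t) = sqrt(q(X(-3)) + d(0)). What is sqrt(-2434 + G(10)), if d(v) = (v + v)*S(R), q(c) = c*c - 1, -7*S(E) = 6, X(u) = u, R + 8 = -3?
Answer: sqrt(-2434 + sqrt(2)) ≈ 49.321*I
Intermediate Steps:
R = -11 (R = -8 - 3 = -11)
S(E) = -6/7 (S(E) = -1/7*6 = -6/7)
q(c) = -1 + c**2 (q(c) = c**2 - 1 = -1 + c**2)
d(v) = -12*v/7 (d(v) = (v + v)*(-6/7) = (2*v)*(-6/7) = -12*v/7)
G(t) = sqrt(2) (G(t) = sqrt((-1 + (-3)**2) - 12/7*0)/2 = sqrt((-1 + 9) + 0)/2 = sqrt(8 + 0)/2 = sqrt(8)/2 = (2*sqrt(2))/2 = sqrt(2))
sqrt(-2434 + G(10)) = sqrt(-2434 + sqrt(2))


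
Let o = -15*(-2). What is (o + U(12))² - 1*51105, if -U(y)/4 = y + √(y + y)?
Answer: -50397 + 288*√6 ≈ -49692.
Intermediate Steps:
o = 30
U(y) = -4*y - 4*√2*√y (U(y) = -4*(y + √(y + y)) = -4*(y + √(2*y)) = -4*(y + √2*√y) = -4*y - 4*√2*√y)
(o + U(12))² - 1*51105 = (30 + (-4*12 - 4*√2*√12))² - 1*51105 = (30 + (-48 - 4*√2*2*√3))² - 51105 = (30 + (-48 - 8*√6))² - 51105 = (-18 - 8*√6)² - 51105 = -51105 + (-18 - 8*√6)²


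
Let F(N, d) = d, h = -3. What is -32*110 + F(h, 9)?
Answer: -3511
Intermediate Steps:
-32*110 + F(h, 9) = -32*110 + 9 = -3520 + 9 = -3511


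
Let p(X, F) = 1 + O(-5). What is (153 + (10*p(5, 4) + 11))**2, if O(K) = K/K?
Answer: 33856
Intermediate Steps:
O(K) = 1
p(X, F) = 2 (p(X, F) = 1 + 1 = 2)
(153 + (10*p(5, 4) + 11))**2 = (153 + (10*2 + 11))**2 = (153 + (20 + 11))**2 = (153 + 31)**2 = 184**2 = 33856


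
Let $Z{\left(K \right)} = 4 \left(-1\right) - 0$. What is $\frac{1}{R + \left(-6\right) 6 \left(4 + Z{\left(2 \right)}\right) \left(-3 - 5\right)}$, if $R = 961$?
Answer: $\frac{1}{961} \approx 0.0010406$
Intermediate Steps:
$Z{\left(K \right)} = -4$ ($Z{\left(K \right)} = -4 + 0 = -4$)
$\frac{1}{R + \left(-6\right) 6 \left(4 + Z{\left(2 \right)}\right) \left(-3 - 5\right)} = \frac{1}{961 + \left(-6\right) 6 \left(4 - 4\right) \left(-3 - 5\right)} = \frac{1}{961 - 36 \cdot 0 \left(-8\right)} = \frac{1}{961 - 0} = \frac{1}{961 + 0} = \frac{1}{961}$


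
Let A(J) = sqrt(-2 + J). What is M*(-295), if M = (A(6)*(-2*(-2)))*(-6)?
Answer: 14160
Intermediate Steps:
M = -48 (M = (sqrt(-2 + 6)*(-2*(-2)))*(-6) = (sqrt(4)*4)*(-6) = (2*4)*(-6) = 8*(-6) = -48)
M*(-295) = -48*(-295) = 14160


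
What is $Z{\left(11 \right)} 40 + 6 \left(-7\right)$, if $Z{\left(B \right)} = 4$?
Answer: $118$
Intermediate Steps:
$Z{\left(11 \right)} 40 + 6 \left(-7\right) = 4 \cdot 40 + 6 \left(-7\right) = 160 - 42 = 118$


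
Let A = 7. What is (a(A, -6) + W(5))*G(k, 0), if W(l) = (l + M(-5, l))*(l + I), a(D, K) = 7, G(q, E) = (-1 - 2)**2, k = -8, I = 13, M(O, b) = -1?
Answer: 711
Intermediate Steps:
G(q, E) = 9 (G(q, E) = (-3)**2 = 9)
W(l) = (-1 + l)*(13 + l) (W(l) = (l - 1)*(l + 13) = (-1 + l)*(13 + l))
(a(A, -6) + W(5))*G(k, 0) = (7 + (-13 + 5**2 + 12*5))*9 = (7 + (-13 + 25 + 60))*9 = (7 + 72)*9 = 79*9 = 711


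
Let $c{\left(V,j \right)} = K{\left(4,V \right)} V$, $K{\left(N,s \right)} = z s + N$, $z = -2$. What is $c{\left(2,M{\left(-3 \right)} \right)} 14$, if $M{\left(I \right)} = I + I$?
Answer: $0$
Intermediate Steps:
$M{\left(I \right)} = 2 I$
$K{\left(N,s \right)} = N - 2 s$ ($K{\left(N,s \right)} = - 2 s + N = N - 2 s$)
$c{\left(V,j \right)} = V \left(4 - 2 V\right)$ ($c{\left(V,j \right)} = \left(4 - 2 V\right) V = V \left(4 - 2 V\right)$)
$c{\left(2,M{\left(-3 \right)} \right)} 14 = 2 \cdot 2 \left(2 - 2\right) 14 = 2 \cdot 2 \cdot 0 \cdot 14 = 0 \cdot 14 = 0$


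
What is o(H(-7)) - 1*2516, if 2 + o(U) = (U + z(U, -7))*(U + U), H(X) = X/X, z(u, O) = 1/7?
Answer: -17610/7 ≈ -2515.7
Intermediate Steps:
z(u, O) = ⅐
H(X) = 1
o(U) = -2 + 2*U*(⅐ + U) (o(U) = -2 + (U + ⅐)*(U + U) = -2 + (⅐ + U)*(2*U) = -2 + 2*U*(⅐ + U))
o(H(-7)) - 1*2516 = (-2 + 2*1² + (2/7)*1) - 1*2516 = (-2 + 2*1 + 2/7) - 2516 = (-2 + 2 + 2/7) - 2516 = 2/7 - 2516 = -17610/7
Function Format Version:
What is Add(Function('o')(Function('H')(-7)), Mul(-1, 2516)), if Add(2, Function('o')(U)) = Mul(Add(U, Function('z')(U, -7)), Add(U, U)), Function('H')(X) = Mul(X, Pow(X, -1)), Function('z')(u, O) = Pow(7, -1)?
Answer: Rational(-17610, 7) ≈ -2515.7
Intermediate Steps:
Function('z')(u, O) = Rational(1, 7)
Function('H')(X) = 1
Function('o')(U) = Add(-2, Mul(2, U, Add(Rational(1, 7), U))) (Function('o')(U) = Add(-2, Mul(Add(U, Rational(1, 7)), Add(U, U))) = Add(-2, Mul(Add(Rational(1, 7), U), Mul(2, U))) = Add(-2, Mul(2, U, Add(Rational(1, 7), U))))
Add(Function('o')(Function('H')(-7)), Mul(-1, 2516)) = Add(Add(-2, Mul(2, Pow(1, 2)), Mul(Rational(2, 7), 1)), Mul(-1, 2516)) = Add(Add(-2, Mul(2, 1), Rational(2, 7)), -2516) = Add(Add(-2, 2, Rational(2, 7)), -2516) = Add(Rational(2, 7), -2516) = Rational(-17610, 7)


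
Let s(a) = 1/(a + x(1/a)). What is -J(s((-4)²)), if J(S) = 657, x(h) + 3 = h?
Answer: -657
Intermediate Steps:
x(h) = -3 + h
s(a) = 1/(-3 + a + 1/a) (s(a) = 1/(a + (-3 + 1/a)) = 1/(-3 + a + 1/a))
-J(s((-4)²)) = -1*657 = -657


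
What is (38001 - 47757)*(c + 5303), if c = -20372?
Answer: 147013164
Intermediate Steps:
(38001 - 47757)*(c + 5303) = (38001 - 47757)*(-20372 + 5303) = -9756*(-15069) = 147013164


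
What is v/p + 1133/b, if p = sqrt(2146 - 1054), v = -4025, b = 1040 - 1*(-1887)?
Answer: 1133/2927 - 575*sqrt(273)/78 ≈ -121.41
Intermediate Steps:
b = 2927 (b = 1040 + 1887 = 2927)
p = 2*sqrt(273) (p = sqrt(1092) = 2*sqrt(273) ≈ 33.045)
v/p + 1133/b = -4025*sqrt(273)/546 + 1133/2927 = -575*sqrt(273)/78 + 1133*(1/2927) = -575*sqrt(273)/78 + 1133/2927 = 1133/2927 - 575*sqrt(273)/78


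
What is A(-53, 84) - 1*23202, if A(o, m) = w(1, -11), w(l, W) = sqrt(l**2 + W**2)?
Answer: -23202 + sqrt(122) ≈ -23191.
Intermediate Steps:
w(l, W) = sqrt(W**2 + l**2)
A(o, m) = sqrt(122) (A(o, m) = sqrt((-11)**2 + 1**2) = sqrt(121 + 1) = sqrt(122))
A(-53, 84) - 1*23202 = sqrt(122) - 1*23202 = sqrt(122) - 23202 = -23202 + sqrt(122)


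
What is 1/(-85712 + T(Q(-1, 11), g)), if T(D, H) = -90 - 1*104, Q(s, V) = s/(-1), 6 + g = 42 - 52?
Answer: -1/85906 ≈ -1.1641e-5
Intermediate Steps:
g = -16 (g = -6 + (42 - 52) = -6 - 10 = -16)
Q(s, V) = -s (Q(s, V) = s*(-1) = -s)
T(D, H) = -194 (T(D, H) = -90 - 104 = -194)
1/(-85712 + T(Q(-1, 11), g)) = 1/(-85712 - 194) = 1/(-85906) = -1/85906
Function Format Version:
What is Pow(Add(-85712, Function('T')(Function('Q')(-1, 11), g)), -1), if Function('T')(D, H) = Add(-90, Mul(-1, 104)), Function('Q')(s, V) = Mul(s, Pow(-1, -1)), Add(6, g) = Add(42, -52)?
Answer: Rational(-1, 85906) ≈ -1.1641e-5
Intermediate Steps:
g = -16 (g = Add(-6, Add(42, -52)) = Add(-6, -10) = -16)
Function('Q')(s, V) = Mul(-1, s) (Function('Q')(s, V) = Mul(s, -1) = Mul(-1, s))
Function('T')(D, H) = -194 (Function('T')(D, H) = Add(-90, -104) = -194)
Pow(Add(-85712, Function('T')(Function('Q')(-1, 11), g)), -1) = Pow(Add(-85712, -194), -1) = Pow(-85906, -1) = Rational(-1, 85906)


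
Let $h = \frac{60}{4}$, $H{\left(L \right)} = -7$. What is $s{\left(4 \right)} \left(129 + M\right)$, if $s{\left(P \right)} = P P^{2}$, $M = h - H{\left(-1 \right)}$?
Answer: $9664$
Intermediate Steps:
$h = 15$ ($h = 60 \cdot \frac{1}{4} = 15$)
$M = 22$ ($M = 15 - -7 = 15 + 7 = 22$)
$s{\left(P \right)} = P^{3}$
$s{\left(4 \right)} \left(129 + M\right) = 4^{3} \left(129 + 22\right) = 64 \cdot 151 = 9664$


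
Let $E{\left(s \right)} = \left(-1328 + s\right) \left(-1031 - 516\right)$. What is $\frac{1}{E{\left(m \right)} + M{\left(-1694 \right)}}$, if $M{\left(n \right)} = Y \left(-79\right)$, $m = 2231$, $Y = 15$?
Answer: $- \frac{1}{1398126} \approx -7.1524 \cdot 10^{-7}$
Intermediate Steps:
$M{\left(n \right)} = -1185$ ($M{\left(n \right)} = 15 \left(-79\right) = -1185$)
$E{\left(s \right)} = 2054416 - 1547 s$ ($E{\left(s \right)} = \left(-1328 + s\right) \left(-1547\right) = 2054416 - 1547 s$)
$\frac{1}{E{\left(m \right)} + M{\left(-1694 \right)}} = \frac{1}{\left(2054416 - 3451357\right) - 1185} = \frac{1}{-1396941 - 1185} = \frac{1}{-1398126} = - \frac{1}{1398126}$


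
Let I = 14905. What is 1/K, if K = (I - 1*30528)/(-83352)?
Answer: 83352/15623 ≈ 5.3352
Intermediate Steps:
K = 15623/83352 (K = (14905 - 1*30528)/(-83352) = (14905 - 30528)*(-1/83352) = -15623*(-1/83352) = 15623/83352 ≈ 0.18743)
1/K = 1/(15623/83352) = 83352/15623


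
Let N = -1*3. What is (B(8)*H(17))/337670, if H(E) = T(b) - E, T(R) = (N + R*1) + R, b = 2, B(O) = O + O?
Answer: -128/168835 ≈ -0.00075814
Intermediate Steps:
B(O) = 2*O
N = -3
T(R) = -3 + 2*R (T(R) = (-3 + R*1) + R = (-3 + R) + R = -3 + 2*R)
H(E) = 1 - E (H(E) = (-3 + 2*2) - E = (-3 + 4) - E = 1 - E)
(B(8)*H(17))/337670 = ((2*8)*(1 - 1*17))/337670 = (16*(1 - 17))*(1/337670) = (16*(-16))*(1/337670) = -256*1/337670 = -128/168835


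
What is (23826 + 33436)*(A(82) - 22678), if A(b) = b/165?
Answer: -214262264456/165 ≈ -1.2986e+9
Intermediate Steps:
A(b) = b/165 (A(b) = b*(1/165) = b/165)
(23826 + 33436)*(A(82) - 22678) = (23826 + 33436)*((1/165)*82 - 22678) = 57262*(82/165 - 22678) = 57262*(-3741788/165) = -214262264456/165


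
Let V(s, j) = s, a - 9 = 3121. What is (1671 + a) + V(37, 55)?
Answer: 4838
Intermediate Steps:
a = 3130 (a = 9 + 3121 = 3130)
(1671 + a) + V(37, 55) = (1671 + 3130) + 37 = 4801 + 37 = 4838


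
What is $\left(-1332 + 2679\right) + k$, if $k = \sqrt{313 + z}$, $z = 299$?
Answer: $1347 + 6 \sqrt{17} \approx 1371.7$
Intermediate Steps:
$k = 6 \sqrt{17}$ ($k = \sqrt{313 + 299} = \sqrt{612} = 6 \sqrt{17} \approx 24.739$)
$\left(-1332 + 2679\right) + k = \left(-1332 + 2679\right) + 6 \sqrt{17} = 1347 + 6 \sqrt{17}$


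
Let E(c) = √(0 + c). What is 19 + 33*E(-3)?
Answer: 19 + 33*I*√3 ≈ 19.0 + 57.158*I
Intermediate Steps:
E(c) = √c
19 + 33*E(-3) = 19 + 33*√(-3) = 19 + 33*(I*√3) = 19 + 33*I*√3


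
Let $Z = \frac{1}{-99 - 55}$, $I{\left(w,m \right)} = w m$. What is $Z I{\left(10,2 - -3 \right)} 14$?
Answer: $- \frac{50}{11} \approx -4.5455$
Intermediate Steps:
$I{\left(w,m \right)} = m w$
$Z = - \frac{1}{154}$ ($Z = \frac{1}{-99 - 55} = \frac{1}{-154} = - \frac{1}{154} \approx -0.0064935$)
$Z I{\left(10,2 - -3 \right)} 14 = - \frac{\left(2 - -3\right) 10}{154} \cdot 14 = - \frac{\left(2 + 3\right) 10}{154} \cdot 14 = - \frac{5 \cdot 10}{154} \cdot 14 = \left(- \frac{1}{154}\right) 50 \cdot 14 = \left(- \frac{25}{77}\right) 14 = - \frac{50}{11}$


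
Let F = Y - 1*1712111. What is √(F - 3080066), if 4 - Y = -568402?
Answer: I*√4223771 ≈ 2055.2*I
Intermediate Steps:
Y = 568406 (Y = 4 - 1*(-568402) = 4 + 568402 = 568406)
F = -1143705 (F = 568406 - 1*1712111 = 568406 - 1712111 = -1143705)
√(F - 3080066) = √(-1143705 - 3080066) = √(-4223771) = I*√4223771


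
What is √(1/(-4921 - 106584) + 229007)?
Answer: √2847327624168670/111505 ≈ 478.55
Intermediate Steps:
√(1/(-4921 - 106584) + 229007) = √(1/(-111505) + 229007) = √(-1/111505 + 229007) = √(25535425534/111505) = √2847327624168670/111505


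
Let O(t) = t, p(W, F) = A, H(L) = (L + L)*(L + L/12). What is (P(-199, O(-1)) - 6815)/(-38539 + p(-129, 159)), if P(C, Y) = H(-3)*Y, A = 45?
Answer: 13669/76988 ≈ 0.17755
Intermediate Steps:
H(L) = 13*L²/6 (H(L) = (2*L)*(L + L*(1/12)) = (2*L)*(L + L/12) = (2*L)*(13*L/12) = 13*L²/6)
p(W, F) = 45
P(C, Y) = 39*Y/2 (P(C, Y) = ((13/6)*(-3)²)*Y = ((13/6)*9)*Y = 39*Y/2)
(P(-199, O(-1)) - 6815)/(-38539 + p(-129, 159)) = ((39/2)*(-1) - 6815)/(-38539 + 45) = (-39/2 - 6815)/(-38494) = -13669/2*(-1/38494) = 13669/76988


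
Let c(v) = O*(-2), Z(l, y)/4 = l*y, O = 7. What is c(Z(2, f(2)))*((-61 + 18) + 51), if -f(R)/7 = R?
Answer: -112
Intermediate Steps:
f(R) = -7*R
Z(l, y) = 4*l*y (Z(l, y) = 4*(l*y) = 4*l*y)
c(v) = -14 (c(v) = 7*(-2) = -14)
c(Z(2, f(2)))*((-61 + 18) + 51) = -14*((-61 + 18) + 51) = -14*(-43 + 51) = -14*8 = -112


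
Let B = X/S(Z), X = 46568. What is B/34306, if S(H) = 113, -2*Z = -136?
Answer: 23284/1938289 ≈ 0.012013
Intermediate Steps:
Z = 68 (Z = -1/2*(-136) = 68)
B = 46568/113 ≈ 412.11
B/34306 = (46568/113)/34306 = (46568/113)*(1/34306) = 23284/1938289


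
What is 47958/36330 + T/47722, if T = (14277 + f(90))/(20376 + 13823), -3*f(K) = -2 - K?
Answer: 39135059232527/29646091575870 ≈ 1.3201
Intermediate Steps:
f(K) = 2/3 + K/3 (f(K) = -(-2 - K)/3 = 2/3 + K/3)
T = 42923/102597 (T = (14277 + (2/3 + (1/3)*90))/(20376 + 13823) = (14277 + (2/3 + 30))/34199 = (14277 + 92/3)*(1/34199) = (42923/3)*(1/34199) = 42923/102597 ≈ 0.41837)
47958/36330 + T/47722 = 47958/36330 + (42923/102597)/47722 = 47958*(1/36330) + (42923/102597)*(1/47722) = 7993/6055 + 42923/4896134034 = 39135059232527/29646091575870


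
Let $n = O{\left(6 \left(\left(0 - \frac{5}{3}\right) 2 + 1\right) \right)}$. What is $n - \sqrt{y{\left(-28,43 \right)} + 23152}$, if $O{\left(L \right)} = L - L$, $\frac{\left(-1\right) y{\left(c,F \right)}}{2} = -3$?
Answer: $- \sqrt{23158} \approx -152.18$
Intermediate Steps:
$y{\left(c,F \right)} = 6$ ($y{\left(c,F \right)} = \left(-2\right) \left(-3\right) = 6$)
$O{\left(L \right)} = 0$
$n = 0$
$n - \sqrt{y{\left(-28,43 \right)} + 23152} = 0 - \sqrt{6 + 23152} = 0 - \sqrt{23158} = - \sqrt{23158}$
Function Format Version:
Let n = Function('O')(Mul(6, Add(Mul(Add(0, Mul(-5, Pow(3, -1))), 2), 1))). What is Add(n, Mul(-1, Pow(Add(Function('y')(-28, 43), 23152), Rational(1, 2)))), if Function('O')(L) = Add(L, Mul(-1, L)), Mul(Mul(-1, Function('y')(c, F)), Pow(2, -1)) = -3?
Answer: Mul(-1, Pow(23158, Rational(1, 2))) ≈ -152.18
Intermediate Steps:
Function('y')(c, F) = 6 (Function('y')(c, F) = Mul(-2, -3) = 6)
Function('O')(L) = 0
n = 0
Add(n, Mul(-1, Pow(Add(Function('y')(-28, 43), 23152), Rational(1, 2)))) = Add(0, Mul(-1, Pow(Add(6, 23152), Rational(1, 2)))) = Add(0, Mul(-1, Pow(23158, Rational(1, 2)))) = Mul(-1, Pow(23158, Rational(1, 2)))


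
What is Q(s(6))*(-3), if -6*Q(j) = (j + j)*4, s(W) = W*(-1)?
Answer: -24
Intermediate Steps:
s(W) = -W
Q(j) = -4*j/3 (Q(j) = -(j + j)*4/6 = -2*j*4/6 = -4*j/3)
Q(s(6))*(-3) = -(-4)*6/3*(-3) = -4/3*(-6)*(-3) = 8*(-3) = -24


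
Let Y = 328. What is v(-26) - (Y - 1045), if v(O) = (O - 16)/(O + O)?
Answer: 18663/26 ≈ 717.81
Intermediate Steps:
v(O) = (-16 + O)/(2*O) (v(O) = (-16 + O)/((2*O)) = (-16 + O)*(1/(2*O)) = (-16 + O)/(2*O))
v(-26) - (Y - 1045) = (½)*(-16 - 26)/(-26) - (328 - 1045) = (½)*(-1/26)*(-42) - 1*(-717) = 21/26 + 717 = 18663/26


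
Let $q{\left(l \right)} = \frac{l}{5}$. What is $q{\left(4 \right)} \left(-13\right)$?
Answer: $- \frac{52}{5} \approx -10.4$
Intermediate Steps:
$q{\left(l \right)} = \frac{l}{5}$ ($q{\left(l \right)} = l \frac{1}{5} = \frac{l}{5}$)
$q{\left(4 \right)} \left(-13\right) = \frac{1}{5} \cdot 4 \left(-13\right) = \frac{4}{5} \left(-13\right) = - \frac{52}{5}$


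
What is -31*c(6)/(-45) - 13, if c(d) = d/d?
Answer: -554/45 ≈ -12.311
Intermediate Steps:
c(d) = 1
-31*c(6)/(-45) - 13 = -31/(-45) - 13 = -31*(-1)/45 - 13 = -31*(-1/45) - 13 = 31/45 - 13 = -554/45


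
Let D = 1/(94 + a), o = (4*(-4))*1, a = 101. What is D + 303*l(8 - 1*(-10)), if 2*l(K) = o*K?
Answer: -8508239/195 ≈ -43632.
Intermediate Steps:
o = -16 (o = -16*1 = -16)
D = 1/195 (D = 1/(94 + 101) = 1/195 ≈ 0.0051282)
l(K) = -8*K (l(K) = (-16*K)/2 = -8*K)
D + 303*l(8 - 1*(-10)) = 1/195 + 303*(-8*(8 - 1*(-10))) = 1/195 + 303*(-8*(8 + 10)) = 1/195 + 303*(-8*18) = 1/195 + 303*(-144) = 1/195 - 43632 = -8508239/195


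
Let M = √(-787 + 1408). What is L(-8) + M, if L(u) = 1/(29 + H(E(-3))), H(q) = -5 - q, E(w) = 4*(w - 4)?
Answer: 1/52 + 3*√69 ≈ 24.939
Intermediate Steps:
E(w) = -16 + 4*w (E(w) = 4*(-4 + w) = -16 + 4*w)
L(u) = 1/52 (L(u) = 1/(29 + (-5 - (-16 + 4*(-3)))) = 1/(29 + (-5 - (-16 - 12))) = 1/(29 + (-5 - 1*(-28))) = 1/(29 + (-5 + 28)) = 1/(29 + 23) = 1/52)
M = 3*√69 (M = √621 = 3*√69 ≈ 24.920)
L(-8) + M = 1/52 + 3*√69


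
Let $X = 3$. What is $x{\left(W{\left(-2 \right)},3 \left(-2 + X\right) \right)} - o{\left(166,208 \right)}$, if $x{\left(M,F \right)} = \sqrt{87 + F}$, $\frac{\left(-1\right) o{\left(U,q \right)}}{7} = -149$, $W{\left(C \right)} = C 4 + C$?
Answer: $-1043 + 3 \sqrt{10} \approx -1033.5$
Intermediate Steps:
$W{\left(C \right)} = 5 C$ ($W{\left(C \right)} = 4 C + C = 5 C$)
$o{\left(U,q \right)} = 1043$ ($o{\left(U,q \right)} = \left(-7\right) \left(-149\right) = 1043$)
$x{\left(W{\left(-2 \right)},3 \left(-2 + X\right) \right)} - o{\left(166,208 \right)} = \sqrt{87 + 3 \left(-2 + 3\right)} - 1043 = \sqrt{87 + 3 \cdot 1} - 1043 = \sqrt{87 + 3} - 1043 = \sqrt{90} - 1043 = 3 \sqrt{10} - 1043 = -1043 + 3 \sqrt{10}$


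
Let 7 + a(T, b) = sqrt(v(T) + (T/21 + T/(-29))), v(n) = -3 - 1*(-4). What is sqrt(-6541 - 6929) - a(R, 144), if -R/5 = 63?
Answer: 7 + I*sqrt(13470) - I*sqrt(2639)/29 ≈ 7.0 + 114.29*I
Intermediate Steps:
R = -315 (R = -5*63 = -315)
v(n) = 1 (v(n) = -3 + 4 = 1)
a(T, b) = -7 + sqrt(1 + 8*T/609) (a(T, b) = -7 + sqrt(1 + (T/21 + T/(-29))) = -7 + sqrt(1 + (T*(1/21) + T*(-1/29))) = -7 + sqrt(1 + (T/21 - T/29)) = -7 + sqrt(1 + 8*T/609))
sqrt(-6541 - 6929) - a(R, 144) = sqrt(-6541 - 6929) - (-7 + sqrt(370881 + 4872*(-315))/609) = sqrt(-13470) - (-7 + sqrt(370881 - 1534680)/609) = I*sqrt(13470) - (-7 + sqrt(-1163799)/609) = I*sqrt(13470) - (-7 + (21*I*sqrt(2639))/609) = I*sqrt(13470) - (-7 + I*sqrt(2639)/29) = I*sqrt(13470) + (7 - I*sqrt(2639)/29) = 7 + I*sqrt(13470) - I*sqrt(2639)/29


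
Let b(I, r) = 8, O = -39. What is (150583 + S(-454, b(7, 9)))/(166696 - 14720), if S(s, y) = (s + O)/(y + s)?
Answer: 6105501/6161936 ≈ 0.99084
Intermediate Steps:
S(s, y) = (-39 + s)/(s + y) (S(s, y) = (s - 39)/(y + s) = (-39 + s)/(s + y))
(150583 + S(-454, b(7, 9)))/(166696 - 14720) = (150583 + (-39 - 454)/(-454 + 8))/(166696 - 14720) = (150583 - 493/(-446))/151976 = (150583 - 1/446*(-493))*(1/151976) = (150583 + 493/446)*(1/151976) = (67160511/446)*(1/151976) = 6105501/6161936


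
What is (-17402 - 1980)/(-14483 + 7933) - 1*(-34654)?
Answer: 113501541/3275 ≈ 34657.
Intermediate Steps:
(-17402 - 1980)/(-14483 + 7933) - 1*(-34654) = -19382/(-6550) + 34654 = -19382*(-1/6550) + 34654 = 9691/3275 + 34654 = 113501541/3275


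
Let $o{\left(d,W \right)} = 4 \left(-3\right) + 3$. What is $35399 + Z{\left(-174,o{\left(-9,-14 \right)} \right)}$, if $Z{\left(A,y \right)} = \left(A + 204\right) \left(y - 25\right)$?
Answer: $34379$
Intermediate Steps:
$o{\left(d,W \right)} = -9$ ($o{\left(d,W \right)} = -12 + 3 = -9$)
$Z{\left(A,y \right)} = \left(-25 + y\right) \left(204 + A\right)$ ($Z{\left(A,y \right)} = \left(204 + A\right) \left(-25 + y\right) = \left(-25 + y\right) \left(204 + A\right)$)
$35399 + Z{\left(-174,o{\left(-9,-14 \right)} \right)} = 35399 - 1020 = 34379$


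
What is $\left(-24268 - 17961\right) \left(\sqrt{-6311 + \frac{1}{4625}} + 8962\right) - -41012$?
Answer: $-378415286 - \frac{42229 i \sqrt{5399849190}}{925} \approx -3.7842 \cdot 10^{8} - 3.3547 \cdot 10^{6} i$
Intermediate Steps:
$\left(-24268 - 17961\right) \left(\sqrt{-6311 + \frac{1}{4625}} + 8962\right) - -41012 = - 42229 \left(\sqrt{-6311 + \frac{1}{4625}} + 8962\right) + 41012 = - 42229 \left(\sqrt{- \frac{29188374}{4625}} + 8962\right) + 41012 = - 42229 \left(\frac{i \sqrt{5399849190}}{925} + 8962\right) + 41012 = - 42229 \left(8962 + \frac{i \sqrt{5399849190}}{925}\right) + 41012 = \left(-378456298 - \frac{42229 i \sqrt{5399849190}}{925}\right) + 41012 = -378415286 - \frac{42229 i \sqrt{5399849190}}{925}$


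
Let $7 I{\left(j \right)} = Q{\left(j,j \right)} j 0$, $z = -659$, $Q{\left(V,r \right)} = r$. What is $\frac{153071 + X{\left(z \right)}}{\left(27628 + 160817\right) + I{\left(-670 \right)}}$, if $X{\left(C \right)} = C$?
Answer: $\frac{50804}{62815} \approx 0.80879$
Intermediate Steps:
$I{\left(j \right)} = 0$ ($I{\left(j \right)} = \frac{j j 0}{7} = \frac{j^{2} \cdot 0}{7} = \frac{1}{7} \cdot 0 = 0$)
$\frac{153071 + X{\left(z \right)}}{\left(27628 + 160817\right) + I{\left(-670 \right)}} = \frac{153071 - 659}{\left(27628 + 160817\right) + 0} = \frac{152412}{188445 + 0} = \frac{152412}{188445} = 152412 \cdot \frac{1}{188445} = \frac{50804}{62815}$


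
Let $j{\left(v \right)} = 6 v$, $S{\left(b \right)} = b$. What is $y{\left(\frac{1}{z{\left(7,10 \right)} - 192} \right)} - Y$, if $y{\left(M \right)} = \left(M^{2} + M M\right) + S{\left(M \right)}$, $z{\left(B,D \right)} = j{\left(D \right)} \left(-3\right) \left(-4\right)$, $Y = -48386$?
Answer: $\frac{6744621577}{139392} \approx 48386.0$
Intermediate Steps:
$z{\left(B,D \right)} = 72 D$ ($z{\left(B,D \right)} = 6 D \left(-3\right) \left(-4\right) = - 18 D \left(-4\right) = 72 D$)
$y{\left(M \right)} = M + 2 M^{2}$ ($y{\left(M \right)} = \left(M^{2} + M M\right) + M = \left(M^{2} + M^{2}\right) + M = 2 M^{2} + M = M + 2 M^{2}$)
$y{\left(\frac{1}{z{\left(7,10 \right)} - 192} \right)} - Y = \frac{1 + \frac{2}{72 \cdot 10 - 192}}{72 \cdot 10 - 192} - -48386 = \frac{1 + \frac{2}{720 - 192}}{720 - 192} + 48386 = \frac{1 + \frac{2}{528}}{528} + 48386 = \frac{1 + 2 \cdot \frac{1}{528}}{528} + 48386 = \frac{1 + \frac{1}{264}}{528} + 48386 = \frac{1}{528} \cdot \frac{265}{264} + 48386 = \frac{265}{139392} + 48386 = \frac{6744621577}{139392}$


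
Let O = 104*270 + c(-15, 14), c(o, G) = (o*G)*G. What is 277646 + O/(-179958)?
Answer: 8327432288/29993 ≈ 2.7765e+5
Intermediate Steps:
c(o, G) = o*G**2 (c(o, G) = (G*o)*G = o*G**2)
O = 25140 (O = 104*270 - 15*14**2 = 28080 - 15*196 = 28080 - 2940 = 25140)
277646 + O/(-179958) = 277646 + 25140/(-179958) = 277646 + 25140*(-1/179958) = 277646 - 4190/29993 = 8327432288/29993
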